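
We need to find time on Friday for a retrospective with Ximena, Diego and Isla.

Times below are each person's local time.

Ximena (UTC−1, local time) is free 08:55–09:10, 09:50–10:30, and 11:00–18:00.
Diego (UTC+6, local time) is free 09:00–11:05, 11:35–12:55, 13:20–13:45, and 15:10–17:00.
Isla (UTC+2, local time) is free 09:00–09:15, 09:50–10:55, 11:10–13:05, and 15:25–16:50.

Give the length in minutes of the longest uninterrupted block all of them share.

15 minutes

Ximena → UTC: 09:55–10:10, 10:50–11:30, 12:00–19:00.
Diego → UTC: 03:00–05:05, 05:35–06:55, 07:20–07:45, 09:10–11:00.
Isla → UTC: 07:00–07:15, 07:50–08:55, 09:10–11:05, 13:25–14:50.
Ximena ∩ Diego: 09:55–10:10, 10:50–11:00.
Ximena ∩ Diego ∩ Isla: 09:55–10:10, 10:50–11:00.
Common window lengths: 15, 10 min; longest is 15.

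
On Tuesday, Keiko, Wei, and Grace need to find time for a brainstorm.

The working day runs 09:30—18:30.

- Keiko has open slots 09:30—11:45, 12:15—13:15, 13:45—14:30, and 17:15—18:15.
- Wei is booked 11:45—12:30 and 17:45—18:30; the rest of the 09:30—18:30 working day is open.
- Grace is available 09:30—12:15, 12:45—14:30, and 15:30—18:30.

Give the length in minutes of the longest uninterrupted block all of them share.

135 minutes

Wei free within 09:30–18:30: 09:30–11:45, 12:30–17:45.
Keiko ∩ Wei: 09:30–11:45, 12:30–13:15, 13:45–14:30, 17:15–17:45.
Keiko ∩ Wei ∩ Grace: 09:30–11:45, 12:45–13:15, 13:45–14:30, 17:15–17:45.
Common window lengths: 135, 30, 45, 30 min; longest is 135.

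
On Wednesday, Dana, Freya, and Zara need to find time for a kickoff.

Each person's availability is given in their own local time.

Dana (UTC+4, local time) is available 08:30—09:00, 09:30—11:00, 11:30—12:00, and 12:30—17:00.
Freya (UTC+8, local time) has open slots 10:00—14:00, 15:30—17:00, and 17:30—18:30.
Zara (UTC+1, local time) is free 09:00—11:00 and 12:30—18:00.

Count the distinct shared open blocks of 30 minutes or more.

Dana → UTC: 04:30–05:00, 05:30–07:00, 07:30–08:00, 08:30–13:00.
Freya → UTC: 02:00–06:00, 07:30–09:00, 09:30–10:30.
Zara → UTC: 08:00–10:00, 11:30–17:00.
Dana ∩ Freya: 04:30–05:00, 05:30–06:00, 07:30–08:00, 08:30–09:00, 09:30–10:30.
Dana ∩ Freya ∩ Zara: 08:30–09:00, 09:30–10:00.
Windows ≥ 30 min: 08:30–09:00, 09:30–10:00.
That's 2 windows.

2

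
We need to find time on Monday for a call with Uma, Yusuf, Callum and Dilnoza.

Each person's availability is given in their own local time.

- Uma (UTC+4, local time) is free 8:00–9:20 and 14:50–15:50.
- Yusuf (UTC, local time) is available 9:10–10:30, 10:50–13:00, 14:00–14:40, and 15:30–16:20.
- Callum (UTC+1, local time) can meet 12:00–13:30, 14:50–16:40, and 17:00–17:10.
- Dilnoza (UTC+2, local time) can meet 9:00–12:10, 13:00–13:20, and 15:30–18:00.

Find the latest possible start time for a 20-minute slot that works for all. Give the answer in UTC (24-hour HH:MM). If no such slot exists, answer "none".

11:00

Uma → UTC: 04:00–05:20, 10:50–11:50.
Yusuf → UTC: 09:10–10:30, 10:50–13:00, 14:00–14:40, 15:30–16:20.
Callum → UTC: 11:00–12:30, 13:50–15:40, 16:00–16:10.
Dilnoza → UTC: 07:00–10:10, 11:00–11:20, 13:30–16:00.
Uma ∩ Yusuf: 10:50–11:50.
Uma ∩ Yusuf ∩ Callum: 11:00–11:50.
Uma ∩ Yusuf ∩ Callum ∩ Dilnoza: 11:00–11:20.
Windows ≥ 20 min: 11:00–11:20.
Latest start in the last window 11:00–11:20 is 11:20 − 20 min = 11:00.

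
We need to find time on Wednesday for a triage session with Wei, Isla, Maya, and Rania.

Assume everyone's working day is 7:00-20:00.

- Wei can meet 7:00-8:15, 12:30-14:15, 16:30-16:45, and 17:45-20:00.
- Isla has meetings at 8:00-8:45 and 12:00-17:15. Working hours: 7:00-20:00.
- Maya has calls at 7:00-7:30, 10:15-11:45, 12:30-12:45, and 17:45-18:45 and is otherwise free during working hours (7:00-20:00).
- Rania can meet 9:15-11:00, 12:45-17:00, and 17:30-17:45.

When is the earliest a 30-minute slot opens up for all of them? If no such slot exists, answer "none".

none

Isla free within 07:00–20:00: 07:00–08:00, 08:45–12:00, 17:15–20:00.
Maya free within 07:00–20:00: 07:30–10:15, 11:45–12:30, 12:45–17:45, 18:45–20:00.
Wei ∩ Isla: 07:00–08:00, 17:45–20:00.
Wei ∩ Isla ∩ Maya: 07:30–08:00, 18:45–20:00.
Wei ∩ Isla ∩ Maya ∩ Rania: (none).
Windows ≥ 30 min: (none).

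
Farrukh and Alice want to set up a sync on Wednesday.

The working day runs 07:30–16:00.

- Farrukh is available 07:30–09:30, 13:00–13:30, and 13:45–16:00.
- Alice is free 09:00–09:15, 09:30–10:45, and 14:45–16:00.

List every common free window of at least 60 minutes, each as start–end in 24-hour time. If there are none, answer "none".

14:45–16:00

Farrukh ∩ Alice: 09:00–09:15, 14:45–16:00.
Windows ≥ 60 min: 14:45–16:00.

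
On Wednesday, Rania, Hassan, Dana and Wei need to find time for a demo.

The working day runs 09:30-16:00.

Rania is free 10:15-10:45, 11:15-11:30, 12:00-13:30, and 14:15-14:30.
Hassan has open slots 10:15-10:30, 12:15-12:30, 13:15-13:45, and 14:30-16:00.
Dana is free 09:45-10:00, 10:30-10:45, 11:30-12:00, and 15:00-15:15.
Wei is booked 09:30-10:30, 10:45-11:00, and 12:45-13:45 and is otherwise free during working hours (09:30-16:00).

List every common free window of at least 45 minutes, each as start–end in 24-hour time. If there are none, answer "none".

Wei free within 09:30–16:00: 10:30–10:45, 11:00–12:45, 13:45–16:00.
Rania ∩ Hassan: 10:15–10:30, 12:15–12:30, 13:15–13:30.
Rania ∩ Hassan ∩ Dana: (none).
Rania ∩ Hassan ∩ Dana ∩ Wei: (none).
Windows ≥ 45 min: (none).

none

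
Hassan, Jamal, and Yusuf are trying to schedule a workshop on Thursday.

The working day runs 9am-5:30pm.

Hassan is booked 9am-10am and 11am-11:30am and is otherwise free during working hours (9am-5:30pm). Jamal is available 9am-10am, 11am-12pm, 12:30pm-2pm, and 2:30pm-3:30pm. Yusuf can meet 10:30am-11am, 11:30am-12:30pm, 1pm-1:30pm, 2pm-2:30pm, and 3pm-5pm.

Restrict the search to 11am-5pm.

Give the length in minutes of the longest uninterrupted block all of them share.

30 minutes

Hassan free within 09:00–17:30: 10:00–11:00, 11:30–17:30.
Hassan ∩ Jamal: 11:30–12:00, 12:30–14:00, 14:30–15:30.
Hassan ∩ Jamal ∩ Yusuf: 11:30–12:00, 13:00–13:30, 15:00–15:30.
Restricted to 11:00–17:00: 11:30–12:00, 13:00–13:30, 15:00–15:30.
Common window lengths: 30, 30, 30 min; longest is 30.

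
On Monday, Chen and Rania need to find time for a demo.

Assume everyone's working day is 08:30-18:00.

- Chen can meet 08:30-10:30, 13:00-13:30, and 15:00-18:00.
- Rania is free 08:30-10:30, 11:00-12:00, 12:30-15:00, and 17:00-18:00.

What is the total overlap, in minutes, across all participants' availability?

210 minutes

Chen ∩ Rania: 08:30–10:30, 13:00–13:30, 17:00–18:00.
Total common minutes: 120 + 30 + 60 = 210.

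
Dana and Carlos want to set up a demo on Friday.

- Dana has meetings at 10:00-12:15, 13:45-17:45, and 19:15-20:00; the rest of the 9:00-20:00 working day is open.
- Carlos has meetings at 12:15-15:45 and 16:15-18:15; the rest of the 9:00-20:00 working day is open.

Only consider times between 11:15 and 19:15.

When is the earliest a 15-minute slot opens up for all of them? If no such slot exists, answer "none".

Dana free within 09:00–20:00: 09:00–10:00, 12:15–13:45, 17:45–19:15.
Carlos free within 09:00–20:00: 09:00–12:15, 15:45–16:15, 18:15–20:00.
Dana ∩ Carlos: 09:00–10:00, 18:15–19:15.
Restricted to 11:15–19:15: 18:15–19:15.
Windows ≥ 15 min: 18:15–19:15.
Earliest such window starts at 18:15.

18:15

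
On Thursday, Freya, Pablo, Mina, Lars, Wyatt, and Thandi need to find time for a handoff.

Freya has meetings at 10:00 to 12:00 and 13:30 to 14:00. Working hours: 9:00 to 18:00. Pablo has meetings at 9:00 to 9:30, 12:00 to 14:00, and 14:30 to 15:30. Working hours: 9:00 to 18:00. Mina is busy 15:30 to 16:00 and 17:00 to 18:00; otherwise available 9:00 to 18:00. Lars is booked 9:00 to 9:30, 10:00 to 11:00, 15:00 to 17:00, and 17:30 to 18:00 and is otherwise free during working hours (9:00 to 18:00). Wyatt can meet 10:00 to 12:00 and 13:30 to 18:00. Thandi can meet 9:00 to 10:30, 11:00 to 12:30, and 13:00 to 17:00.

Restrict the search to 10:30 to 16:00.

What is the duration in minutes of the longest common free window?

30 minutes

Freya free within 09:00–18:00: 09:00–10:00, 12:00–13:30, 14:00–18:00.
Pablo free within 09:00–18:00: 09:30–12:00, 14:00–14:30, 15:30–18:00.
Mina free within 09:00–18:00: 09:00–15:30, 16:00–17:00.
Lars free within 09:00–18:00: 09:30–10:00, 11:00–15:00, 17:00–17:30.
Freya ∩ Pablo: 09:30–10:00, 14:00–14:30, 15:30–18:00.
Freya ∩ Pablo ∩ Mina: 09:30–10:00, 14:00–14:30, 16:00–17:00.
Freya ∩ Pablo ∩ Mina ∩ Lars: 09:30–10:00, 14:00–14:30.
Freya ∩ Pablo ∩ Mina ∩ Lars ∩ Wyatt: 14:00–14:30.
Freya ∩ Pablo ∩ Mina ∩ Lars ∩ Wyatt ∩ Thandi: 14:00–14:30.
Restricted to 10:30–16:00: 14:00–14:30.
Single common window of 30 minutes.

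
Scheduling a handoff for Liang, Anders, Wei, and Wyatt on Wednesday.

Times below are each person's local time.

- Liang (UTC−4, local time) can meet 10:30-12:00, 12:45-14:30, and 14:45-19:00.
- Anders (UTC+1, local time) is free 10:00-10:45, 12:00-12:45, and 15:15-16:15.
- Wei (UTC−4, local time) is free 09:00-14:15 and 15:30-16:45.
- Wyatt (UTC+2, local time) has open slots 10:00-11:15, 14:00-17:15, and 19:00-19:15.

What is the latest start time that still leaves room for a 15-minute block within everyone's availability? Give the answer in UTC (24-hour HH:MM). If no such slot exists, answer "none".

15:00

Liang → UTC: 14:30–16:00, 16:45–18:30, 18:45–23:00.
Anders → UTC: 09:00–09:45, 11:00–11:45, 14:15–15:15.
Wei → UTC: 13:00–18:15, 19:30–20:45.
Wyatt → UTC: 08:00–09:15, 12:00–15:15, 17:00–17:15.
Liang ∩ Anders: 14:30–15:15.
Liang ∩ Anders ∩ Wei: 14:30–15:15.
Liang ∩ Anders ∩ Wei ∩ Wyatt: 14:30–15:15.
Windows ≥ 15 min: 14:30–15:15.
Latest start in the last window 14:30–15:15 is 15:15 − 15 min = 15:00.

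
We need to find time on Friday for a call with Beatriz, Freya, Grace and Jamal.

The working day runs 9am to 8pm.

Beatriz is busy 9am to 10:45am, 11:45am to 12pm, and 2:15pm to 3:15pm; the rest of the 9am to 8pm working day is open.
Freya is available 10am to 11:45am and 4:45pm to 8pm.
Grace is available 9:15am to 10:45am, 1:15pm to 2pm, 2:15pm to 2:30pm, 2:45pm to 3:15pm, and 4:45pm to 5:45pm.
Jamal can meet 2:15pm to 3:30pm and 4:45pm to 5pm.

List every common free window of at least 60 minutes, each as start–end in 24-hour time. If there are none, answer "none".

Beatriz free within 09:00–20:00: 10:45–11:45, 12:00–14:15, 15:15–20:00.
Beatriz ∩ Freya: 10:45–11:45, 16:45–20:00.
Beatriz ∩ Freya ∩ Grace: 16:45–17:45.
Beatriz ∩ Freya ∩ Grace ∩ Jamal: 16:45–17:00.
Windows ≥ 60 min: (none).

none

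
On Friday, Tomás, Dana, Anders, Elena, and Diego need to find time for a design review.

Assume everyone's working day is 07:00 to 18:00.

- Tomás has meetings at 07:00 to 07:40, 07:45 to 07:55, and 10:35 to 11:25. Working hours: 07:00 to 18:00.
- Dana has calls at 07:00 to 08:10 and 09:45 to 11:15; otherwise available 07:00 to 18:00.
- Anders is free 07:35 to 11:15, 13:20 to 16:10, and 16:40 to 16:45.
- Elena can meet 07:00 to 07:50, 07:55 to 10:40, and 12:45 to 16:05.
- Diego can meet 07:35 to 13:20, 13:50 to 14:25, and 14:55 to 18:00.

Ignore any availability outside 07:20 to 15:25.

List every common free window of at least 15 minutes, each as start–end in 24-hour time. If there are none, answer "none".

Tomás free within 07:00–18:00: 07:40–07:45, 07:55–10:35, 11:25–18:00.
Dana free within 07:00–18:00: 08:10–09:45, 11:15–18:00.
Tomás ∩ Dana: 08:10–09:45, 11:25–18:00.
Tomás ∩ Dana ∩ Anders: 08:10–09:45, 13:20–16:10, 16:40–16:45.
Tomás ∩ Dana ∩ Anders ∩ Elena: 08:10–09:45, 13:20–16:05.
Tomás ∩ Dana ∩ Anders ∩ Elena ∩ Diego: 08:10–09:45, 13:50–14:25, 14:55–16:05.
Restricted to 07:20–15:25: 08:10–09:45, 13:50–14:25, 14:55–15:25.
Windows ≥ 15 min: 08:10–09:45, 13:50–14:25, 14:55–15:25.

08:10–09:45, 13:50–14:25, 14:55–15:25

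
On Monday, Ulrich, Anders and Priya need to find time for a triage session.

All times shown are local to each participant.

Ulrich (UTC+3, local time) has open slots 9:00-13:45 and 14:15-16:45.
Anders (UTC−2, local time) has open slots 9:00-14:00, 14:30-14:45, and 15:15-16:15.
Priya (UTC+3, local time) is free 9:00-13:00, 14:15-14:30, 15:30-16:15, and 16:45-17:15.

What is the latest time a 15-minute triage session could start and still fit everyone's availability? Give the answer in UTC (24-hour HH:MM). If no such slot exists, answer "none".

13:00

Ulrich → UTC: 06:00–10:45, 11:15–13:45.
Anders → UTC: 11:00–16:00, 16:30–16:45, 17:15–18:15.
Priya → UTC: 06:00–10:00, 11:15–11:30, 12:30–13:15, 13:45–14:15.
Ulrich ∩ Anders: 11:15–13:45.
Ulrich ∩ Anders ∩ Priya: 11:15–11:30, 12:30–13:15.
Windows ≥ 15 min: 11:15–11:30, 12:30–13:15.
Latest start in the last window 12:30–13:15 is 13:15 − 15 min = 13:00.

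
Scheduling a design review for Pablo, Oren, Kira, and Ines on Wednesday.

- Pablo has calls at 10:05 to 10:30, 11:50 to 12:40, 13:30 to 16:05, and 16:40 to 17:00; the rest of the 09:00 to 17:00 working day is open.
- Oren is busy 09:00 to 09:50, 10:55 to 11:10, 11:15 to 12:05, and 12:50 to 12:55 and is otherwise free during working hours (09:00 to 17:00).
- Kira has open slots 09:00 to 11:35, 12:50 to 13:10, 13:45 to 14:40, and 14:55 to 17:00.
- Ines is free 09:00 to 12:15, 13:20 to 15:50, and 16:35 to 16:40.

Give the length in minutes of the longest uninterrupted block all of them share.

25 minutes

Pablo free within 09:00–17:00: 09:00–10:05, 10:30–11:50, 12:40–13:30, 16:05–16:40.
Oren free within 09:00–17:00: 09:50–10:55, 11:10–11:15, 12:05–12:50, 12:55–17:00.
Pablo ∩ Oren: 09:50–10:05, 10:30–10:55, 11:10–11:15, 12:40–12:50, 12:55–13:30, 16:05–16:40.
Pablo ∩ Oren ∩ Kira: 09:50–10:05, 10:30–10:55, 11:10–11:15, 12:55–13:10, 16:05–16:40.
Pablo ∩ Oren ∩ Kira ∩ Ines: 09:50–10:05, 10:30–10:55, 11:10–11:15, 16:35–16:40.
Common window lengths: 15, 25, 5, 5 min; longest is 25.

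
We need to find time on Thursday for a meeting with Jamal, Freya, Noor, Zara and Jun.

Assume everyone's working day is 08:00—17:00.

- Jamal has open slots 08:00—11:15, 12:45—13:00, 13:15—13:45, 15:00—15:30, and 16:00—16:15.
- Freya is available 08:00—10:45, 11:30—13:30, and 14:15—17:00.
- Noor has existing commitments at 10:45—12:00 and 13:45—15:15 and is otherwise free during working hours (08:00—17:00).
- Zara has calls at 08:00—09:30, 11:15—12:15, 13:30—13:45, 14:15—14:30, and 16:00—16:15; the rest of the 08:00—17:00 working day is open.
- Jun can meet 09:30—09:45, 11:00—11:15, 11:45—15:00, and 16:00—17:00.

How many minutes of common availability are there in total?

Noor free within 08:00–17:00: 08:00–10:45, 12:00–13:45, 15:15–17:00.
Zara free within 08:00–17:00: 09:30–11:15, 12:15–13:30, 13:45–14:15, 14:30–16:00, 16:15–17:00.
Jamal ∩ Freya: 08:00–10:45, 12:45–13:00, 13:15–13:30, 15:00–15:30, 16:00–16:15.
Jamal ∩ Freya ∩ Noor: 08:00–10:45, 12:45–13:00, 13:15–13:30, 15:15–15:30, 16:00–16:15.
Jamal ∩ Freya ∩ Noor ∩ Zara: 09:30–10:45, 12:45–13:00, 13:15–13:30, 15:15–15:30.
Jamal ∩ Freya ∩ Noor ∩ Zara ∩ Jun: 09:30–09:45, 12:45–13:00, 13:15–13:30.
Total common minutes: 15 + 15 + 15 = 45.

45 minutes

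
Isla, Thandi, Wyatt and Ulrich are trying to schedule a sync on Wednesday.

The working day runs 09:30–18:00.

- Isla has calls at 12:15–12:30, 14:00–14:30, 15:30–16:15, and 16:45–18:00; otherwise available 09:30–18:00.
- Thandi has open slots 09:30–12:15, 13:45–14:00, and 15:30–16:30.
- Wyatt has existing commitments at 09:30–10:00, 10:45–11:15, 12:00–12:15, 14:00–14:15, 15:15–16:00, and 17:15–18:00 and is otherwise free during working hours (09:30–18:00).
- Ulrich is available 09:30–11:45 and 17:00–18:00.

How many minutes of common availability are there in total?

75 minutes

Isla free within 09:30–18:00: 09:30–12:15, 12:30–14:00, 14:30–15:30, 16:15–16:45.
Wyatt free within 09:30–18:00: 10:00–10:45, 11:15–12:00, 12:15–14:00, 14:15–15:15, 16:00–17:15.
Isla ∩ Thandi: 09:30–12:15, 13:45–14:00, 16:15–16:30.
Isla ∩ Thandi ∩ Wyatt: 10:00–10:45, 11:15–12:00, 13:45–14:00, 16:15–16:30.
Isla ∩ Thandi ∩ Wyatt ∩ Ulrich: 10:00–10:45, 11:15–11:45.
Total common minutes: 45 + 30 = 75.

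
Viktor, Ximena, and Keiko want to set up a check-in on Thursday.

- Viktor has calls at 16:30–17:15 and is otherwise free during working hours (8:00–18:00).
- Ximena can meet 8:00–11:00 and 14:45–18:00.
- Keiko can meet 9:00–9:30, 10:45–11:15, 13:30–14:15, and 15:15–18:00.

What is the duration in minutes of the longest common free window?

Viktor free within 08:00–18:00: 08:00–16:30, 17:15–18:00.
Viktor ∩ Ximena: 08:00–11:00, 14:45–16:30, 17:15–18:00.
Viktor ∩ Ximena ∩ Keiko: 09:00–09:30, 10:45–11:00, 15:15–16:30, 17:15–18:00.
Common window lengths: 30, 15, 75, 45 min; longest is 75.

75 minutes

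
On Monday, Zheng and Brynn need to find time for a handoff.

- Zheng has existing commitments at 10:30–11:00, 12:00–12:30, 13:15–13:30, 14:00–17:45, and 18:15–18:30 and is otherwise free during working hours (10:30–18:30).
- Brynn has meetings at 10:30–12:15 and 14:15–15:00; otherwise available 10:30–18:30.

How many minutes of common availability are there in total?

Zheng free within 10:30–18:30: 11:00–12:00, 12:30–13:15, 13:30–14:00, 17:45–18:15.
Brynn free within 10:30–18:30: 12:15–14:15, 15:00–18:30.
Zheng ∩ Brynn: 12:30–13:15, 13:30–14:00, 17:45–18:15.
Total common minutes: 45 + 30 + 30 = 105.

105 minutes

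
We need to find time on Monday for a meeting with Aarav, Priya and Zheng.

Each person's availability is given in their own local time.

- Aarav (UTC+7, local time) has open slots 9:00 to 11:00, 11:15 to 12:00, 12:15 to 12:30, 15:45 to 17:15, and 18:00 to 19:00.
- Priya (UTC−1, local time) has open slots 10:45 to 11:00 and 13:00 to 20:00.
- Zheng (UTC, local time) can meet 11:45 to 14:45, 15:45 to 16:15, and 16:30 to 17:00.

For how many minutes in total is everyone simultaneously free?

Aarav → UTC: 02:00–04:00, 04:15–05:00, 05:15–05:30, 08:45–10:15, 11:00–12:00.
Priya → UTC: 11:45–12:00, 14:00–21:00.
Zheng → UTC: 11:45–14:45, 15:45–16:15, 16:30–17:00.
Aarav ∩ Priya: 11:45–12:00.
Aarav ∩ Priya ∩ Zheng: 11:45–12:00.
Total common minutes: 15.

15 minutes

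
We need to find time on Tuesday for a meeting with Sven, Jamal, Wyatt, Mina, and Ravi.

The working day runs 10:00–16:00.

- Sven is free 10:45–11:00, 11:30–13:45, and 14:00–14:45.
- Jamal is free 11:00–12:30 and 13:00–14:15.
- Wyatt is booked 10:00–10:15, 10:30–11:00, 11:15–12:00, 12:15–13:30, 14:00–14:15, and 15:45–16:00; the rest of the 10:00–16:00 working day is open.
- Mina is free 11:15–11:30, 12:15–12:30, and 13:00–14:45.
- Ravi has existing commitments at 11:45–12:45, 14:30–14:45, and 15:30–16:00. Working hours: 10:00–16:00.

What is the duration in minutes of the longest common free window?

Wyatt free within 10:00–16:00: 10:15–10:30, 11:00–11:15, 12:00–12:15, 13:30–14:00, 14:15–15:45.
Ravi free within 10:00–16:00: 10:00–11:45, 12:45–14:30, 14:45–15:30.
Sven ∩ Jamal: 11:30–12:30, 13:00–13:45, 14:00–14:15.
Sven ∩ Jamal ∩ Wyatt: 12:00–12:15, 13:30–13:45.
Sven ∩ Jamal ∩ Wyatt ∩ Mina: 13:30–13:45.
Sven ∩ Jamal ∩ Wyatt ∩ Mina ∩ Ravi: 13:30–13:45.
Single common window of 15 minutes.

15 minutes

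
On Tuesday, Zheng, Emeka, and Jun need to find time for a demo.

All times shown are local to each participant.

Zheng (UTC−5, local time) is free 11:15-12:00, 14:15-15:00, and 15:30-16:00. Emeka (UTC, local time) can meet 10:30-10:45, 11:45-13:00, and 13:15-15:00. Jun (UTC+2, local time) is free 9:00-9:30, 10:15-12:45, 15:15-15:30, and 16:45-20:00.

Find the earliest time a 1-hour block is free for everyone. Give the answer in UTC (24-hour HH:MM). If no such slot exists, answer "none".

Zheng → UTC: 16:15–17:00, 19:15–20:00, 20:30–21:00.
Emeka → UTC: 10:30–10:45, 11:45–13:00, 13:15–15:00.
Jun → UTC: 07:00–07:30, 08:15–10:45, 13:15–13:30, 14:45–18:00.
Zheng ∩ Emeka: (none).
Zheng ∩ Emeka ∩ Jun: (none).
Windows ≥ 60 min: (none).

none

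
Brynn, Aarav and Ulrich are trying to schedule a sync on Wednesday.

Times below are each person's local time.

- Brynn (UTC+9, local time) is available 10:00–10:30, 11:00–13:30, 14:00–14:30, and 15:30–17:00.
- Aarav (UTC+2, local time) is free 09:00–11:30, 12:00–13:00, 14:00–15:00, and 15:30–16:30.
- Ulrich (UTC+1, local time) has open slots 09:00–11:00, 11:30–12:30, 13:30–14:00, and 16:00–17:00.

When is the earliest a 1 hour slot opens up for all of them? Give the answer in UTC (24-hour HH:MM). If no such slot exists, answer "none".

Brynn → UTC: 01:00–01:30, 02:00–04:30, 05:00–05:30, 06:30–08:00.
Aarav → UTC: 07:00–09:30, 10:00–11:00, 12:00–13:00, 13:30–14:30.
Ulrich → UTC: 08:00–10:00, 10:30–11:30, 12:30–13:00, 15:00–16:00.
Brynn ∩ Aarav: 07:00–08:00.
Brynn ∩ Aarav ∩ Ulrich: (none).
Windows ≥ 60 min: (none).

none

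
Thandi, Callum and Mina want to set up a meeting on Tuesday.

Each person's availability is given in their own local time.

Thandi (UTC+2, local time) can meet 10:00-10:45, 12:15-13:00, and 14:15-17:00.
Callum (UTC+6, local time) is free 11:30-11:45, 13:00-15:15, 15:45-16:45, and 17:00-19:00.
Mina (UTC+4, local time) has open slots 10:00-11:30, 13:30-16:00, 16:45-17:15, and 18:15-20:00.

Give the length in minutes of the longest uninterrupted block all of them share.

Thandi → UTC: 08:00–08:45, 10:15–11:00, 12:15–15:00.
Callum → UTC: 05:30–05:45, 07:00–09:15, 09:45–10:45, 11:00–13:00.
Mina → UTC: 06:00–07:30, 09:30–12:00, 12:45–13:15, 14:15–16:00.
Thandi ∩ Callum: 08:00–08:45, 10:15–10:45, 12:15–13:00.
Thandi ∩ Callum ∩ Mina: 10:15–10:45, 12:45–13:00.
Common window lengths: 30, 15 min; longest is 30.

30 minutes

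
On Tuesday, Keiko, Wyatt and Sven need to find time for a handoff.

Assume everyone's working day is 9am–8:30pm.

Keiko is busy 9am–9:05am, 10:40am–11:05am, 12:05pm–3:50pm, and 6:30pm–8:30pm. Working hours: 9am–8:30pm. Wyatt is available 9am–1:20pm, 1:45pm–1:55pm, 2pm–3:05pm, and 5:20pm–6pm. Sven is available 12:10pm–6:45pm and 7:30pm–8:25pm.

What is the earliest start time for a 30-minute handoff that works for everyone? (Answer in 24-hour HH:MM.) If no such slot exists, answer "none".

17:20

Keiko free within 09:00–20:30: 09:05–10:40, 11:05–12:05, 15:50–18:30.
Keiko ∩ Wyatt: 09:05–10:40, 11:05–12:05, 17:20–18:00.
Keiko ∩ Wyatt ∩ Sven: 17:20–18:00.
Windows ≥ 30 min: 17:20–18:00.
Earliest such window starts at 17:20.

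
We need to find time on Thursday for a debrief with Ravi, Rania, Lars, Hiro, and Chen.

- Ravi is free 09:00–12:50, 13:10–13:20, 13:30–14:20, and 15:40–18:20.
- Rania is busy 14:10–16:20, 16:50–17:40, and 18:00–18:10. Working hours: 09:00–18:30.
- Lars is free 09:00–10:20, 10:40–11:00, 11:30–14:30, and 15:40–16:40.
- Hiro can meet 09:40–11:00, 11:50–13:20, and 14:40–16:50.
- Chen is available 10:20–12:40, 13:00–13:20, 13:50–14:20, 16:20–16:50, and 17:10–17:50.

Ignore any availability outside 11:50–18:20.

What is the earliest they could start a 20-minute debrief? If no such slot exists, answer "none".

11:50

Rania free within 09:00–18:30: 09:00–14:10, 16:20–16:50, 17:40–18:00, 18:10–18:30.
Ravi ∩ Rania: 09:00–12:50, 13:10–13:20, 13:30–14:10, 16:20–16:50, 17:40–18:00, 18:10–18:20.
Ravi ∩ Rania ∩ Lars: 09:00–10:20, 10:40–11:00, 11:30–12:50, 13:10–13:20, 13:30–14:10, 16:20–16:40.
Ravi ∩ Rania ∩ Lars ∩ Hiro: 09:40–10:20, 10:40–11:00, 11:50–12:50, 13:10–13:20, 16:20–16:40.
Ravi ∩ Rania ∩ Lars ∩ Hiro ∩ Chen: 10:40–11:00, 11:50–12:40, 13:10–13:20, 16:20–16:40.
Restricted to 11:50–18:20: 11:50–12:40, 13:10–13:20, 16:20–16:40.
Windows ≥ 20 min: 11:50–12:40, 16:20–16:40.
Earliest such window starts at 11:50.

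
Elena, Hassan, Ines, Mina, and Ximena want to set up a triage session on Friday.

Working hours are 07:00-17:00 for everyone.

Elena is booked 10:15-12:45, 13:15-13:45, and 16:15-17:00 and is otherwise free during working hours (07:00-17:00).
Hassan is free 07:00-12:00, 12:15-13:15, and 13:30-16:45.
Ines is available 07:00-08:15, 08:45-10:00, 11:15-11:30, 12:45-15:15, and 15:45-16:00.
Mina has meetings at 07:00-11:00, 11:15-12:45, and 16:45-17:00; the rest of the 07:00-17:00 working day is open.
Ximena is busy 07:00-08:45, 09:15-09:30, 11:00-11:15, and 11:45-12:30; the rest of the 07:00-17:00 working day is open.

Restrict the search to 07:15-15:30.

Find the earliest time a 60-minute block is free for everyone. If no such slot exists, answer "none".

Elena free within 07:00–17:00: 07:00–10:15, 12:45–13:15, 13:45–16:15.
Mina free within 07:00–17:00: 11:00–11:15, 12:45–16:45.
Ximena free within 07:00–17:00: 08:45–09:15, 09:30–11:00, 11:15–11:45, 12:30–17:00.
Elena ∩ Hassan: 07:00–10:15, 12:45–13:15, 13:45–16:15.
Elena ∩ Hassan ∩ Ines: 07:00–08:15, 08:45–10:00, 12:45–13:15, 13:45–15:15, 15:45–16:00.
Elena ∩ Hassan ∩ Ines ∩ Mina: 12:45–13:15, 13:45–15:15, 15:45–16:00.
Elena ∩ Hassan ∩ Ines ∩ Mina ∩ Ximena: 12:45–13:15, 13:45–15:15, 15:45–16:00.
Restricted to 07:15–15:30: 12:45–13:15, 13:45–15:15.
Windows ≥ 60 min: 13:45–15:15.
Earliest such window starts at 13:45.

13:45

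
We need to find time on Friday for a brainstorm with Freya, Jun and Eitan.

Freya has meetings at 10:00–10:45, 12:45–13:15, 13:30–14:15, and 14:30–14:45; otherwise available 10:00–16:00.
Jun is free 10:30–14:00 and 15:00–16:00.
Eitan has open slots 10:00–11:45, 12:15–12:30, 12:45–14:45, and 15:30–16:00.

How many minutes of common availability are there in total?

Freya free within 10:00–16:00: 10:45–12:45, 13:15–13:30, 14:15–14:30, 14:45–16:00.
Freya ∩ Jun: 10:45–12:45, 13:15–13:30, 15:00–16:00.
Freya ∩ Jun ∩ Eitan: 10:45–11:45, 12:15–12:30, 13:15–13:30, 15:30–16:00.
Total common minutes: 60 + 15 + 15 + 30 = 120.

120 minutes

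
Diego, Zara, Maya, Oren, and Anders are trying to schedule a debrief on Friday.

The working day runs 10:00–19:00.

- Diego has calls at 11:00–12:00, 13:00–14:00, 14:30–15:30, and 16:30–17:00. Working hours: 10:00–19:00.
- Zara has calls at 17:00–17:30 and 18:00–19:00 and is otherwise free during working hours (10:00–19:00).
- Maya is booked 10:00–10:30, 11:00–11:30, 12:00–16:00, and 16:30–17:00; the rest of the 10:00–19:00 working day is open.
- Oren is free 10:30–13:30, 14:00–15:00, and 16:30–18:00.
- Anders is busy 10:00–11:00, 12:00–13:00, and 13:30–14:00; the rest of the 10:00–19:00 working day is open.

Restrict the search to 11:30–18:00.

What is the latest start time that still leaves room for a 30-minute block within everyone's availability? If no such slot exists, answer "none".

Diego free within 10:00–19:00: 10:00–11:00, 12:00–13:00, 14:00–14:30, 15:30–16:30, 17:00–19:00.
Zara free within 10:00–19:00: 10:00–17:00, 17:30–18:00.
Maya free within 10:00–19:00: 10:30–11:00, 11:30–12:00, 16:00–16:30, 17:00–19:00.
Anders free within 10:00–19:00: 11:00–12:00, 13:00–13:30, 14:00–19:00.
Diego ∩ Zara: 10:00–11:00, 12:00–13:00, 14:00–14:30, 15:30–16:30, 17:30–18:00.
Diego ∩ Zara ∩ Maya: 10:30–11:00, 16:00–16:30, 17:30–18:00.
Diego ∩ Zara ∩ Maya ∩ Oren: 10:30–11:00, 17:30–18:00.
Diego ∩ Zara ∩ Maya ∩ Oren ∩ Anders: 17:30–18:00.
Restricted to 11:30–18:00: 17:30–18:00.
Windows ≥ 30 min: 17:30–18:00.
Latest start in the last window 17:30–18:00 is 18:00 − 30 min = 17:30.

17:30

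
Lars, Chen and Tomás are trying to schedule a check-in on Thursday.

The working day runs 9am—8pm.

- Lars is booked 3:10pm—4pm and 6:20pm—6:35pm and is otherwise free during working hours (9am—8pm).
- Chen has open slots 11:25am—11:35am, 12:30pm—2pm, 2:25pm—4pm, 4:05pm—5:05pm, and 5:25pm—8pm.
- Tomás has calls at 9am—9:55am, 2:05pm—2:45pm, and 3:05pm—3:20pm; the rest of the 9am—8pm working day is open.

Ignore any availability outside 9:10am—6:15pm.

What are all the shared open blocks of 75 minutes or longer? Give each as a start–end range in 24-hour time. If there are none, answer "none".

12:30–14:00

Lars free within 09:00–20:00: 09:00–15:10, 16:00–18:20, 18:35–20:00.
Tomás free within 09:00–20:00: 09:55–14:05, 14:45–15:05, 15:20–20:00.
Lars ∩ Chen: 11:25–11:35, 12:30–14:00, 14:25–15:10, 16:05–17:05, 17:25–18:20, 18:35–20:00.
Lars ∩ Chen ∩ Tomás: 11:25–11:35, 12:30–14:00, 14:45–15:05, 16:05–17:05, 17:25–18:20, 18:35–20:00.
Restricted to 09:10–18:15: 11:25–11:35, 12:30–14:00, 14:45–15:05, 16:05–17:05, 17:25–18:15.
Windows ≥ 75 min: 12:30–14:00.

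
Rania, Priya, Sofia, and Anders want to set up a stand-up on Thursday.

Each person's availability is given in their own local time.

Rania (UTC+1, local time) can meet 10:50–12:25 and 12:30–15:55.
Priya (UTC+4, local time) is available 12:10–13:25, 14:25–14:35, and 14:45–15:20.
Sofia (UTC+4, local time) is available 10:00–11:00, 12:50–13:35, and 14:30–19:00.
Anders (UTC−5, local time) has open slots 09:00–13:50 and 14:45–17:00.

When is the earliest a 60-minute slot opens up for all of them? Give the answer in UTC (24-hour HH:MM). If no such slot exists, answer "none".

Rania → UTC: 09:50–11:25, 11:30–14:55.
Priya → UTC: 08:10–09:25, 10:25–10:35, 10:45–11:20.
Sofia → UTC: 06:00–07:00, 08:50–09:35, 10:30–15:00.
Anders → UTC: 14:00–18:50, 19:45–22:00.
Rania ∩ Priya: 10:25–10:35, 10:45–11:20.
Rania ∩ Priya ∩ Sofia: 10:30–10:35, 10:45–11:20.
Rania ∩ Priya ∩ Sofia ∩ Anders: (none).
Windows ≥ 60 min: (none).

none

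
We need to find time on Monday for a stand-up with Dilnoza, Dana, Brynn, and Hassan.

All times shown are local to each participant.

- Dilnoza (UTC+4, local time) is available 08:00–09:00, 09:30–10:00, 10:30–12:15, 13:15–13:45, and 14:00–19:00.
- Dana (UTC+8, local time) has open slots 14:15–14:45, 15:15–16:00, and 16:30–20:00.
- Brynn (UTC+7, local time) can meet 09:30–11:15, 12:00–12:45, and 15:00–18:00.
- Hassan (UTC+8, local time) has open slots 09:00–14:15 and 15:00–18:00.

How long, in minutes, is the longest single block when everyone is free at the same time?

30 minutes

Dilnoza → UTC: 04:00–05:00, 05:30–06:00, 06:30–08:15, 09:15–09:45, 10:00–15:00.
Dana → UTC: 06:15–06:45, 07:15–08:00, 08:30–12:00.
Brynn → UTC: 02:30–04:15, 05:00–05:45, 08:00–11:00.
Hassan → UTC: 01:00–06:15, 07:00–10:00.
Dilnoza ∩ Dana: 06:30–06:45, 07:15–08:00, 09:15–09:45, 10:00–12:00.
Dilnoza ∩ Dana ∩ Brynn: 09:15–09:45, 10:00–11:00.
Dilnoza ∩ Dana ∩ Brynn ∩ Hassan: 09:15–09:45.
Single common window of 30 minutes.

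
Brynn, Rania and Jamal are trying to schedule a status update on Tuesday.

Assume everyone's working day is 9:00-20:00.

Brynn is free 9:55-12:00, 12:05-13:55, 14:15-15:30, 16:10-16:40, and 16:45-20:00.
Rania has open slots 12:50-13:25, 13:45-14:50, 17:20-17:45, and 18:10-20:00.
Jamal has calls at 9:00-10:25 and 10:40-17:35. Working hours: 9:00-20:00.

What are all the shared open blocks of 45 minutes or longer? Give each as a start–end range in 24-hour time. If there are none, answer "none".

18:10–20:00

Jamal free within 09:00–20:00: 10:25–10:40, 17:35–20:00.
Brynn ∩ Rania: 12:50–13:25, 13:45–13:55, 14:15–14:50, 17:20–17:45, 18:10–20:00.
Brynn ∩ Rania ∩ Jamal: 17:35–17:45, 18:10–20:00.
Windows ≥ 45 min: 18:10–20:00.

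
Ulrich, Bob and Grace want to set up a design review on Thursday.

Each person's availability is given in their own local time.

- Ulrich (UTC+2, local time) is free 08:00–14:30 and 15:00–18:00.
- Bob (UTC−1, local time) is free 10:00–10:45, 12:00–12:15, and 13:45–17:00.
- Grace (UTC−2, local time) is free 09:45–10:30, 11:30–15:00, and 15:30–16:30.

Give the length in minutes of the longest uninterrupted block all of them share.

75 minutes

Ulrich → UTC: 06:00–12:30, 13:00–16:00.
Bob → UTC: 11:00–11:45, 13:00–13:15, 14:45–18:00.
Grace → UTC: 11:45–12:30, 13:30–17:00, 17:30–18:30.
Ulrich ∩ Bob: 11:00–11:45, 13:00–13:15, 14:45–16:00.
Ulrich ∩ Bob ∩ Grace: 14:45–16:00.
Single common window of 75 minutes.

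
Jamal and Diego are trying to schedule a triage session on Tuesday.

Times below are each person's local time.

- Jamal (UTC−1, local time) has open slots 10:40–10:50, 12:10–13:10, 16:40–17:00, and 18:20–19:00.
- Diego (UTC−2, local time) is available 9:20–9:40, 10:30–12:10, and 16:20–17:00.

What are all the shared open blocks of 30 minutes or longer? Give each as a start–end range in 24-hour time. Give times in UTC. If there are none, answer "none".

13:10–14:10

Jamal → UTC: 11:40–11:50, 13:10–14:10, 17:40–18:00, 19:20–20:00.
Diego → UTC: 11:20–11:40, 12:30–14:10, 18:20–19:00.
Jamal ∩ Diego: 13:10–14:10.
Windows ≥ 30 min: 13:10–14:10.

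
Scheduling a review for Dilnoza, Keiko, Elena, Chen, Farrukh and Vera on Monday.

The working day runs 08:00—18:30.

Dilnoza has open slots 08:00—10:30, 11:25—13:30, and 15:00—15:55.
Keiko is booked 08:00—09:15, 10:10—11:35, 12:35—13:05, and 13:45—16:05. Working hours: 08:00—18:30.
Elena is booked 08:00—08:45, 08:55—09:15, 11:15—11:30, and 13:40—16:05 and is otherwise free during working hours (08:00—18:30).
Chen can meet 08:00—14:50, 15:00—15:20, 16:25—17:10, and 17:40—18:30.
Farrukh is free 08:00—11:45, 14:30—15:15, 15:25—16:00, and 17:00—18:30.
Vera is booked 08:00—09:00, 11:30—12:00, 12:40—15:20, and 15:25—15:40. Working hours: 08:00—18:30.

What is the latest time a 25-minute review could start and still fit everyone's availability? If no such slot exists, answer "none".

Keiko free within 08:00–18:30: 09:15–10:10, 11:35–12:35, 13:05–13:45, 16:05–18:30.
Elena free within 08:00–18:30: 08:45–08:55, 09:15–11:15, 11:30–13:40, 16:05–18:30.
Vera free within 08:00–18:30: 09:00–11:30, 12:00–12:40, 15:20–15:25, 15:40–18:30.
Dilnoza ∩ Keiko: 09:15–10:10, 11:35–12:35, 13:05–13:30.
Dilnoza ∩ Keiko ∩ Elena: 09:15–10:10, 11:35–12:35, 13:05–13:30.
Dilnoza ∩ Keiko ∩ Elena ∩ Chen: 09:15–10:10, 11:35–12:35, 13:05–13:30.
Dilnoza ∩ Keiko ∩ Elena ∩ Chen ∩ Farrukh: 09:15–10:10, 11:35–11:45.
Dilnoza ∩ Keiko ∩ Elena ∩ Chen ∩ Farrukh ∩ Vera: 09:15–10:10.
Windows ≥ 25 min: 09:15–10:10.
Latest start in the last window 09:15–10:10 is 10:10 − 25 min = 09:45.

09:45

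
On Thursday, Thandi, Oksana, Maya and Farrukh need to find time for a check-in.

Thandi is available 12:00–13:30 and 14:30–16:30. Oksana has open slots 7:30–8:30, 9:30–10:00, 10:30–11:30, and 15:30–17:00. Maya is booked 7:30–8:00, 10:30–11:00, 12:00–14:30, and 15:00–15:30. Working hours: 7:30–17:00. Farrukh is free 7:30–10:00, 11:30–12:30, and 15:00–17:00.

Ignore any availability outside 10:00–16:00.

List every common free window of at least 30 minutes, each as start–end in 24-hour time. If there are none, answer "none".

15:30–16:00

Maya free within 07:30–17:00: 08:00–10:30, 11:00–12:00, 14:30–15:00, 15:30–17:00.
Thandi ∩ Oksana: 15:30–16:30.
Thandi ∩ Oksana ∩ Maya: 15:30–16:30.
Thandi ∩ Oksana ∩ Maya ∩ Farrukh: 15:30–16:30.
Restricted to 10:00–16:00: 15:30–16:00.
Windows ≥ 30 min: 15:30–16:00.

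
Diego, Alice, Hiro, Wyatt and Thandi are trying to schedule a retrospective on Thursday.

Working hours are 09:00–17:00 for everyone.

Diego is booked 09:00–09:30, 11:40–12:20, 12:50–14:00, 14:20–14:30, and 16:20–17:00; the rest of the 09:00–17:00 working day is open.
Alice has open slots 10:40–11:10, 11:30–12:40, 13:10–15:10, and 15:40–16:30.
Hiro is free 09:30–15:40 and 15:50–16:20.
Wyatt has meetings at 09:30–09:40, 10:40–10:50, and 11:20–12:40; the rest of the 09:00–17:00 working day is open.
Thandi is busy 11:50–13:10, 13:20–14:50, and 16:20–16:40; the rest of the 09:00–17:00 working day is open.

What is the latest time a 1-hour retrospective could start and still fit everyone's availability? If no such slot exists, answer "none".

none

Diego free within 09:00–17:00: 09:30–11:40, 12:20–12:50, 14:00–14:20, 14:30–16:20.
Wyatt free within 09:00–17:00: 09:00–09:30, 09:40–10:40, 10:50–11:20, 12:40–17:00.
Thandi free within 09:00–17:00: 09:00–11:50, 13:10–13:20, 14:50–16:20, 16:40–17:00.
Diego ∩ Alice: 10:40–11:10, 11:30–11:40, 12:20–12:40, 14:00–14:20, 14:30–15:10, 15:40–16:20.
Diego ∩ Alice ∩ Hiro: 10:40–11:10, 11:30–11:40, 12:20–12:40, 14:00–14:20, 14:30–15:10, 15:50–16:20.
Diego ∩ Alice ∩ Hiro ∩ Wyatt: 10:50–11:10, 14:00–14:20, 14:30–15:10, 15:50–16:20.
Diego ∩ Alice ∩ Hiro ∩ Wyatt ∩ Thandi: 10:50–11:10, 14:50–15:10, 15:50–16:20.
Windows ≥ 60 min: (none).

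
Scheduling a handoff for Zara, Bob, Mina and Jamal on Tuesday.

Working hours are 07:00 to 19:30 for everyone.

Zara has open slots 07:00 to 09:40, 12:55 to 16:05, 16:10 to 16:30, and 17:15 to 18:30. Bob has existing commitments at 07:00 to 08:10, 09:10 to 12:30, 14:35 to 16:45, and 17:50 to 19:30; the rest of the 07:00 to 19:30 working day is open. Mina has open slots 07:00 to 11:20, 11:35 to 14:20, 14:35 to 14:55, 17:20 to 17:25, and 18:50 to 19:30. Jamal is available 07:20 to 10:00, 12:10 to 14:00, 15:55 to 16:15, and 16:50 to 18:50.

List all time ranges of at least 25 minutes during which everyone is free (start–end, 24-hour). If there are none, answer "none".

08:10–09:10, 12:55–14:00

Bob free within 07:00–19:30: 08:10–09:10, 12:30–14:35, 16:45–17:50.
Zara ∩ Bob: 08:10–09:10, 12:55–14:35, 17:15–17:50.
Zara ∩ Bob ∩ Mina: 08:10–09:10, 12:55–14:20, 17:20–17:25.
Zara ∩ Bob ∩ Mina ∩ Jamal: 08:10–09:10, 12:55–14:00, 17:20–17:25.
Windows ≥ 25 min: 08:10–09:10, 12:55–14:00.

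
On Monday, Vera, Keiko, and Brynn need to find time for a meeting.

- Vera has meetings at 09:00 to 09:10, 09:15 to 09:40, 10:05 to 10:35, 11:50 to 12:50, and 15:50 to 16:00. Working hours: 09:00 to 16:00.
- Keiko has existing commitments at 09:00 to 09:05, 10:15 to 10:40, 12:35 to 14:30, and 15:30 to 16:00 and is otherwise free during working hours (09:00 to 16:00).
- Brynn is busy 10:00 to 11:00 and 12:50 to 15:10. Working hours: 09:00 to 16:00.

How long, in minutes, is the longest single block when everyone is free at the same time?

Vera free within 09:00–16:00: 09:10–09:15, 09:40–10:05, 10:35–11:50, 12:50–15:50.
Keiko free within 09:00–16:00: 09:05–10:15, 10:40–12:35, 14:30–15:30.
Brynn free within 09:00–16:00: 09:00–10:00, 11:00–12:50, 15:10–16:00.
Vera ∩ Keiko: 09:10–09:15, 09:40–10:05, 10:40–11:50, 14:30–15:30.
Vera ∩ Keiko ∩ Brynn: 09:10–09:15, 09:40–10:00, 11:00–11:50, 15:10–15:30.
Common window lengths: 5, 20, 50, 20 min; longest is 50.

50 minutes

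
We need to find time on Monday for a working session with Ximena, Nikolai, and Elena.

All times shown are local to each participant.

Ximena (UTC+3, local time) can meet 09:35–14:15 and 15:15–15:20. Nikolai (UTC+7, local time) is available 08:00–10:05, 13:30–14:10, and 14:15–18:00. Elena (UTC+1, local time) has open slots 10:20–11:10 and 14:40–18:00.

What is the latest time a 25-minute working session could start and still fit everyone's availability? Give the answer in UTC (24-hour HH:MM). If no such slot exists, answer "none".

Ximena → UTC: 06:35–11:15, 12:15–12:20.
Nikolai → UTC: 01:00–03:05, 06:30–07:10, 07:15–11:00.
Elena → UTC: 09:20–10:10, 13:40–17:00.
Ximena ∩ Nikolai: 06:35–07:10, 07:15–11:00.
Ximena ∩ Nikolai ∩ Elena: 09:20–10:10.
Windows ≥ 25 min: 09:20–10:10.
Latest start in the last window 09:20–10:10 is 10:10 − 25 min = 09:45.

09:45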